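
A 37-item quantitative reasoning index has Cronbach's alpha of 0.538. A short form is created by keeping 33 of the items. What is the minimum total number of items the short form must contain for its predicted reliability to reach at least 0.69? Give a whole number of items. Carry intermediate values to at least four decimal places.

Short-form reliability: n = 33/37 = 0.8919; r_33 = n·r/(1+(n−1)r) ≈ 0.5095
Then solve for n' with r_old = 0.5095, r_target = 0.69: n' = 0.69(1 − 0.5095)/[0.5095(1 − 0.69)] = 2.1428
Total items = 2.1428 × 33 = 70.71, rounded up to 71.

71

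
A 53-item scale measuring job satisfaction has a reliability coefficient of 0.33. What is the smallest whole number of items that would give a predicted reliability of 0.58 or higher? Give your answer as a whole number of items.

Spearman-Brown solved for the length factor n:
n = r*(1 − r) / [ r (1 − r*) ]
n = 0.58(1 − 0.33) / [0.33(1 − 0.58)]
  = 0.3886 / 0.1386 = 2.8038
Items needed = n × 53 = 2.8038 × 53 ≈ 148.60 → round up to 149

149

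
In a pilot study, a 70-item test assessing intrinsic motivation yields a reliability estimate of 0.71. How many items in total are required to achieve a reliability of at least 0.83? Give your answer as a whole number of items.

140

n = 0.83(1 − 0.71) / [0.71(1 − 0.83)]
n = 0.2407 / 0.1207 ≈ 1.9942
So the test needs 1.9942 × 70 ≈ 139.59 items; rounding up, 140.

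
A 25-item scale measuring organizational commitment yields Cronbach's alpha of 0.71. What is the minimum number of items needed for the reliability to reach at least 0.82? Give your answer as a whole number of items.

Spearman-Brown solved for the length factor n:
n = r*(1 − r) / [ r (1 − r*) ]
n = [0.82 × 0.29] / [0.71 × 0.18]
  = 0.2378 / 0.1278 = 1.8607
1.8607 × 25 = 46.52 → 47 items

47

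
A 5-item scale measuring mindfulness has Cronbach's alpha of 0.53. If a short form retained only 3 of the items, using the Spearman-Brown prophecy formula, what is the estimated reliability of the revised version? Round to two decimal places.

0.40

The new length is 3/5 = 0.6 times the old.
r_new = (0.6 × 0.53) / (1 + (0.6 − 1) × 0.53)
     = 0.3180 / 0.7880 = 0.4036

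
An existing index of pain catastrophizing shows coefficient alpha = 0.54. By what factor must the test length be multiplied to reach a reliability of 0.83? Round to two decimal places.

Spearman-Brown solved for the length factor n:
n = r*(1 − r) / [ r (1 − r*) ]
n = 0.83 × (1 − 0.54) / [ 0.54 × (1 − 0.83) ]
n = 0.3818 / 0.0918 ≈ 4.1590

4.16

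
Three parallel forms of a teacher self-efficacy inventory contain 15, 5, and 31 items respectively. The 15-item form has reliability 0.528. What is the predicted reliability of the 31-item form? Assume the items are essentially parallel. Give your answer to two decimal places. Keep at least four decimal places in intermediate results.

Only the ratio of lengths matters: n = 31/15 = 2.0667
r_{31} = n·r / (1 + (n − 1)·r) = 1.0912 / 1.5632 ≈ 0.6981

0.70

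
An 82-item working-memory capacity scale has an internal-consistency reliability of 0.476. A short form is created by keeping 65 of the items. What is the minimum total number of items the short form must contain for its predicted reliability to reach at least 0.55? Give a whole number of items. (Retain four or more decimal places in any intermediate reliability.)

111

First, r for the 65-item form: n = 65/82 = 0.7927, so r_65 = 0.7927·0.476/(1 + (0.7927 − 1)·0.476) = 0.4186
Then solve for n' with r_old = 0.4186, r_target = 0.55: n' = 0.55(1 − 0.4186)/[0.4186(1 − 0.55)] = 1.6976
Total items = 1.6976 × 65 = 110.34, rounded up to 111.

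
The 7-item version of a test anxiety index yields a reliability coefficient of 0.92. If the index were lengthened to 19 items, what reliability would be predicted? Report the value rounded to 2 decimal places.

0.97

Length ratio n = 19/7 = 2.7143
Spearman-Brown: r_new = n·r / (1 + (n − 1)·r)
r_new = (2.7143 × 0.92) / (1 + (2.7143 − 1) × 0.92)
     = 2.4972 / 2.5772 = 0.9690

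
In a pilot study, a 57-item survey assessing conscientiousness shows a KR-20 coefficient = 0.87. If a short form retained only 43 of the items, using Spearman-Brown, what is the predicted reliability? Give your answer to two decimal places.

0.83

n = 43/57 = 0.7544
r_new = 0.7544·0.87 / [1 + (0.7544 − 1)·0.87]
r_new = 0.6563 / 0.7863 ≈ 0.8347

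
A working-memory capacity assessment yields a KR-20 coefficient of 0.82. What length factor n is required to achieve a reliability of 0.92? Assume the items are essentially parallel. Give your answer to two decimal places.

Spearman-Brown solved for the length factor n:
n = r*(1 − r) / [ r (1 − r*) ]
n = 0.92(1 − 0.82) / [0.82(1 − 0.92)]
  = 0.1656 / 0.0656 = 2.5244

2.52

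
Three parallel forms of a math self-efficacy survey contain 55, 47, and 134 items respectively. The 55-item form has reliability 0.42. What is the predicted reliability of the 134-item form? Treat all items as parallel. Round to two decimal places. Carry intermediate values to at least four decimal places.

0.64

The 47-item form is not needed; work directly from the 55-item form with n = 134/55 = 2.4364.
r_{134} = n·r / (1 + (n − 1)·r) = 1.0233 / 1.6033 ≈ 0.6382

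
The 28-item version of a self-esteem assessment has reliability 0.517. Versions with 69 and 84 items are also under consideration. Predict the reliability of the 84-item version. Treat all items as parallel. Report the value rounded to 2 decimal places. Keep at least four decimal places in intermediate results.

Only the ratio of lengths matters: n = 84/28 = 3.0000
r_{84} = n·r / (1 + (n − 1)·r) = 1.5510 / 2.0340 ≈ 0.7625

0.76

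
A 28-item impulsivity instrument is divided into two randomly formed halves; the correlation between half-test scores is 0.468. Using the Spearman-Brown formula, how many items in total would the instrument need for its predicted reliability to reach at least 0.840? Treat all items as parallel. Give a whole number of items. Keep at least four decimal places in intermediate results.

84

r_full = 2(0.468)/(1 + 0.468) = 0.6376
Solve Spearman-Brown for n: n = 0.840(1 − 0.6376) / [0.6376(1 − 0.840)] = 2.9840
Items = 2.9840 × 28 ≈ 83.55 → 84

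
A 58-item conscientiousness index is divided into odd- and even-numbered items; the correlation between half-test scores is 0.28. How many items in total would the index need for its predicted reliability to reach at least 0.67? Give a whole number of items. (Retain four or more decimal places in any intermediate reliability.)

152

r_full = 2(0.28)/(1 + 0.28) = 0.4375
n = r_tgt(1 − r_full) / [r_full(1 − r_tgt)] = 0.67 × 0.5625 / (0.4375 × 0.33) ≈ 2.6104
Items = 2.6104 × 58 ≈ 151.40 → 152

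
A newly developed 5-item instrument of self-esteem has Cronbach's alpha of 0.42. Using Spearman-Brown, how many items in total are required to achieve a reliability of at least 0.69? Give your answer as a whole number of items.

16

Invert Spearman-Brown to solve for n:
n = r*(1 − r) / [ r (1 − r*) ]
n = [0.69 × 0.58] / [0.42 × 0.31]
n = 0.4002 / 0.1302 ≈ 3.0737
So the test needs 3.0737 × 5 ≈ 15.37 items; rounding up, 16.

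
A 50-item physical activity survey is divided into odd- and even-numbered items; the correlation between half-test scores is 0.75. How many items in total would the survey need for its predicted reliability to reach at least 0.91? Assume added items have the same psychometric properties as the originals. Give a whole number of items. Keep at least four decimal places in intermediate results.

85

r_full = 2(0.75)/(1 + 0.75) = 0.8571
n = r_tgt(1 − r_full) / [r_full(1 − r_tgt)] = 0.91 × 0.1429 / (0.8571 × 0.09) ≈ 1.6858
Required items = 1.6858 × 50 = 84.29, so 85 items.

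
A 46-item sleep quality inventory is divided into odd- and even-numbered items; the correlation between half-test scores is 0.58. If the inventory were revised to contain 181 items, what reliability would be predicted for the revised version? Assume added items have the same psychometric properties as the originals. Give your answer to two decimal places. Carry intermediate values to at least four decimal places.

Full-test reliability from the split-half r: r_full = 2(0.58)/(1 + 0.58) = 0.7342
Length factor from 46 to 181 items: n = 181/46 = 3.9348
r_new = n·r_full / (1 + (n − 1)·r_full) = 2.8889 / 3.1547 ≈ 0.9157

0.92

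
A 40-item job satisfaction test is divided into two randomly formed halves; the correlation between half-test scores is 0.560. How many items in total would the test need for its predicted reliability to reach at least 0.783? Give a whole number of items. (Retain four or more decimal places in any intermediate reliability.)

r_full = 2(0.560)/(1 + 0.560) = 0.7179
Solve Spearman-Brown for n: n = 0.783(1 − 0.7179) / [0.7179(1 − 0.783)] = 1.4179
Required items = 1.4179 × 40 = 56.72, so 57 items.

57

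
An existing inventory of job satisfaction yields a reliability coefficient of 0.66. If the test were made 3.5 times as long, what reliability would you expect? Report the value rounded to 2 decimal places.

0.87

By Spearman-Brown, r_new = n r / (1 + (n − 1) r).
r_new = 3.5·0.66 / [1 + (3.5 − 1)·0.66]
     = 2.3100 / 2.6500 = 0.8717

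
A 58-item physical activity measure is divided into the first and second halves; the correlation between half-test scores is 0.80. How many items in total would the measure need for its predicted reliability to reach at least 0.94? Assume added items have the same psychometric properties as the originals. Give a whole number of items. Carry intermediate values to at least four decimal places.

r_full = 2(0.80)/(1 + 0.80) = 0.8889
n = r_tgt(1 − r_full) / [r_full(1 − r_tgt)] = 0.94 × 0.1111 / (0.8889 × 0.06) ≈ 1.9581
Required items = 1.9581 × 58 = 113.57, so 114 items.

114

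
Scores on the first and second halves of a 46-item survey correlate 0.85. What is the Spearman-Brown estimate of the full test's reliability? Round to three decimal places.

0.919

Apply the Spearman-Brown correction with n = 2:
r_full = 2(0.85) / (1 + 0.85)
       = 1.7000 / 1.8500 = 0.9189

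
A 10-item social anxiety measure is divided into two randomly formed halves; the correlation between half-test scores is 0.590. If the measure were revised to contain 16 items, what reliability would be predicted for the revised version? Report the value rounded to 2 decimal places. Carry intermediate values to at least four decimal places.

0.82

Full-test reliability from the split-half r: r_full = 2(0.590)/(1 + 0.590) = 0.7421
Then adjust to 16 items: n = 16/10 = 1.6000
r_new = n·r_full / (1 + (n − 1)·r_full) = 1.1874 / 1.4453 ≈ 0.8216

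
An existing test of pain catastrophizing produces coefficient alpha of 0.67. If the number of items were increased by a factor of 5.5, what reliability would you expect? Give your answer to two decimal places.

By Spearman-Brown, r_new = n r / (1 + (n − 1) r).
r_new = 5.5·0.67 / [1 + (5.5 − 1)·0.67]
r_new = 3.6850 / 4.0150 ≈ 0.9178

0.92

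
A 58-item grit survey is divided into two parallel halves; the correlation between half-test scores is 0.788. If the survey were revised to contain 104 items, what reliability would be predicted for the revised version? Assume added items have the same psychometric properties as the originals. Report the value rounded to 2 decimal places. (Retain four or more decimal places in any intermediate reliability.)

0.93

Spearman-Brown correction (n = 2): r_full = 2·0.788/(1 + 0.788) = 0.8814
Then adjust to 104 items: n = 104/58 = 1.7931
r_new = n·r_full / (1 + (n − 1)·r_full) = 1.5804 / 1.6990 ≈ 0.9302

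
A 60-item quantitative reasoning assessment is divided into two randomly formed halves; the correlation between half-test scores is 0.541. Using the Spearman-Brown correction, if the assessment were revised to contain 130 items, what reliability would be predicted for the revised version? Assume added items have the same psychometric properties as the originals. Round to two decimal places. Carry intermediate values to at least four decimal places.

Full-test reliability from the split-half r: r_full = 2(0.541)/(1 + 0.541) = 0.7021
Length factor from 60 to 130 items: n = 130/60 = 2.1667
r_new = n·r_full / (1 + (n − 1)·r_full) = 1.5212 / 1.8191 ≈ 0.8362

0.84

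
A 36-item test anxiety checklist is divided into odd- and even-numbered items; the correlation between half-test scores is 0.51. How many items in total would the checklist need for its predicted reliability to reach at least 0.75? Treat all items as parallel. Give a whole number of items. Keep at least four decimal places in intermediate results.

r_full = 2(0.51)/(1 + 0.51) = 0.6755
n = r_tgt(1 − r_full) / [r_full(1 − r_tgt)] = 0.75 × 0.3245 / (0.6755 × 0.25) ≈ 1.4412
Required items = 1.4412 × 36 = 51.88, so 52 items.

52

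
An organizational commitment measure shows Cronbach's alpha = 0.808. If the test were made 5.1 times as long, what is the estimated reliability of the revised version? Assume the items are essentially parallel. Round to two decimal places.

Apply the Spearman-Brown prophecy formula, r' = nr / [1 + (n − 1)r]:
r_new = 5.1·0.808 / [1 + (5.1 − 1)·0.808]
r_new = 4.1208 / 4.3128 ≈ 0.9555

0.96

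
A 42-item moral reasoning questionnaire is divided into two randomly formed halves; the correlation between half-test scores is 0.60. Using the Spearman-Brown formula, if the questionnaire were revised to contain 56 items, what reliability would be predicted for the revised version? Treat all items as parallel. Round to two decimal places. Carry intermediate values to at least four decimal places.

First correct the split-half correlation to full-test reliability: r_full = 2 × 0.60 / (1 + 0.60) ≈ 0.7500
Length factor from 42 to 56 items: n = 56/42 = 1.3333
r_new = n·r_full / (1 + (n − 1)·r_full) = 1.0000 / 1.2500 ≈ 0.8000

0.80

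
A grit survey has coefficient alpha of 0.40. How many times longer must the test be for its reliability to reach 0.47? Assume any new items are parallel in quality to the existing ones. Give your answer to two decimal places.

1.33

Invert Spearman-Brown to solve for n:
n = r*(1 − r) / [ r (1 − r*) ]
n = [0.47 × 0.60] / [0.40 × 0.53]
n = 0.2820 / 0.2120 ≈ 1.3302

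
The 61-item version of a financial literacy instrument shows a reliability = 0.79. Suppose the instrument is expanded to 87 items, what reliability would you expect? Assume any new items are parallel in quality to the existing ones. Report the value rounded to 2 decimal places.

n = 87/61 = 1.4262
By Spearman-Brown, r_new = n r / (1 + (n − 1) r).
r_new = (1.4262 × 0.79) / (1 + (1.4262 − 1) × 0.79)
     = 1.1267 / 1.3367 = 0.8429

0.84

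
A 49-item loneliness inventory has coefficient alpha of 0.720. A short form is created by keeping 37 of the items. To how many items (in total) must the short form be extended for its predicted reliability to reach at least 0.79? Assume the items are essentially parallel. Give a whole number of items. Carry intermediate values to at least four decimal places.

First, r for the 37-item form: n = 37/49 = 0.7551, so r_37 = 0.7551·0.720/(1 + (0.7551 − 1)·0.720) = 0.6601
Then solve for n' with r_old = 0.6601, r_target = 0.79: n' = 0.79(1 − 0.6601)/[0.6601(1 − 0.79)] = 1.9371
Total items = 1.9371 × 37 = 71.67, rounded up to 72.

72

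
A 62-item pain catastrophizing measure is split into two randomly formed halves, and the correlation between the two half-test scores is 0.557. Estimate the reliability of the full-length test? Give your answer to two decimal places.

Each half is half the length of the full test, so the full test is n = 2 times a half.
r_full = 2r_hh / (1 + r_hh) = 2 × 0.557 / (1 + 0.557)
r_full = 1.1140 / 1.5570 ≈ 0.7155

0.72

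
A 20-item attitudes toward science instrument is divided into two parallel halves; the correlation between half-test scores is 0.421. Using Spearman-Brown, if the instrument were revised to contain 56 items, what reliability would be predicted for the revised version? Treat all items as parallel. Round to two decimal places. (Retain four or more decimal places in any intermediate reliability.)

Spearman-Brown correction (n = 2): r_full = 2·0.421/(1 + 0.421) = 0.5925
Then adjust to 56 items: n = 56/20 = 2.8000
r_new = n·r_full / (1 + (n − 1)·r_full) = 1.6590 / 2.0665 ≈ 0.8028

0.80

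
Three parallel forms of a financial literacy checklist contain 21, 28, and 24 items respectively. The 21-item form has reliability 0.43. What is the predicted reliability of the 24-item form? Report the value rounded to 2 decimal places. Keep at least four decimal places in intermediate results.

0.46

Only the ratio of lengths matters: n = 24/21 = 1.1429
r_{24} = n·r / (1 + (n − 1)·r) = 0.4914 / 1.0614 ≈ 0.4630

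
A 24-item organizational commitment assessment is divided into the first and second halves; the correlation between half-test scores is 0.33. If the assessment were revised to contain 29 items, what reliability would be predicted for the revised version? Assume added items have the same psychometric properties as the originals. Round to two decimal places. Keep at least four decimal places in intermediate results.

Full-test reliability from the split-half r: r_full = 2(0.33)/(1 + 0.33) = 0.4962
Length factor from 24 to 29 items: n = 29/24 = 1.2083
r_new = n·r_full / (1 + (n − 1)·r_full) = 0.5996 / 1.1034 ≈ 0.5434

0.54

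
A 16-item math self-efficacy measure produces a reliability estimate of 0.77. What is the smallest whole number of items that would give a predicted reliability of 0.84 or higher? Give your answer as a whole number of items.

n = 0.84(1 − 0.77) / [0.77(1 − 0.84)]
  = 0.1932 / 0.1232 = 1.5682
Items needed = n × 16 = 1.5682 × 16 ≈ 25.09 → round up to 26

26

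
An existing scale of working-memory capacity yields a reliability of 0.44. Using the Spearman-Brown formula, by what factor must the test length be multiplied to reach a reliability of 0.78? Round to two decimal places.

Invert Spearman-Brown to solve for n:
n = r_target (1 − r_old) / [ r_old (1 − r_target) ]
n = 0.78 × (1 − 0.44) / [ 0.44 × (1 − 0.78) ]
  = 0.4368 / 0.0968 = 4.5124

4.51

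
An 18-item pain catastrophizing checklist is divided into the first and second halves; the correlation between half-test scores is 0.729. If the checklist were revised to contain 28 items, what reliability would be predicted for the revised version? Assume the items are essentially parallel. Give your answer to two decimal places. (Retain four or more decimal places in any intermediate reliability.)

0.89

Full-test reliability from the split-half r: r_full = 2(0.729)/(1 + 0.729) = 0.8433
Then adjust to 28 items: n = 28/18 = 1.5556
r_new = n·r_full / (1 + (n − 1)·r_full) = 1.3118 / 1.4685 ≈ 0.8933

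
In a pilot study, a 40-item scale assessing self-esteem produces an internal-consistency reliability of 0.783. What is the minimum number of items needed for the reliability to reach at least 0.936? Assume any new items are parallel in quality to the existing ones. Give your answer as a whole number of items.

Spearman-Brown solved for the length factor n:
n = r*(1 − r) / [ r (1 − r*) ]
n = 0.936 × (1 − 0.783) / [ 0.783 × (1 − 0.936) ]
n = 0.203112 / 0.050112 ≈ 4.0532
4.0532 × 40 = 162.13 → 163 items

163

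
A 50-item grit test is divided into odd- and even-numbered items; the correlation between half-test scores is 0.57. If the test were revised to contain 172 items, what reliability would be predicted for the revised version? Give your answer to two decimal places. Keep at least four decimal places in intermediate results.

Spearman-Brown correction (n = 2): r_full = 2·0.57/(1 + 0.57) = 0.7261
Length factor from 50 to 172 items: n = 172/50 = 3.4400
r_new = n·r_full / (1 + (n − 1)·r_full) = 2.4978 / 2.7717 ≈ 0.9012

0.90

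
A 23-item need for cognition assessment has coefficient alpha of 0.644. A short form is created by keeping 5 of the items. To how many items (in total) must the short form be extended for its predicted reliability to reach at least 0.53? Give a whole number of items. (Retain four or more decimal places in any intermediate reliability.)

15

First, r for the 5-item form: n = 5/23 = 0.2174, so r_5 = 0.2174·0.644/(1 + (0.2174 − 1)·0.644) = 0.2823
Length factor from the short form to reach 0.53: n' = 0.53(1 − 0.2823) / [0.2823(1 − 0.53)] ≈ 2.8669
Items = 2.8669 × 5 ≈ 14.33 → 15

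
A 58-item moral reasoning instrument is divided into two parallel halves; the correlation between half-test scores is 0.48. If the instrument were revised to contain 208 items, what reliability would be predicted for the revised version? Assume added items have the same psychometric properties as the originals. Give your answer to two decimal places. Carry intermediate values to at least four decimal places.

Full-test reliability from the split-half r: r_full = 2(0.48)/(1 + 0.48) = 0.6486
Length factor from 58 to 208 items: n = 208/58 = 3.5862
r_new = n·r_full / (1 + (n − 1)·r_full) = 2.3260 / 2.6774 ≈ 0.8688

0.87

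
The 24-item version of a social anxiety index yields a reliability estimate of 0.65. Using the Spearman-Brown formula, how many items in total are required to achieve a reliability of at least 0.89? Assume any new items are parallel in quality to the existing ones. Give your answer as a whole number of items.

Invert Spearman-Brown to solve for n:
n = r_target (1 − r_old) / [ r_old (1 − r_target) ]
n = 0.89 × (1 − 0.65) / [ 0.65 × (1 − 0.89) ]
n = 0.3115 / 0.0715 ≈ 4.3566
4.3566 × 24 = 104.56 → 105 items

105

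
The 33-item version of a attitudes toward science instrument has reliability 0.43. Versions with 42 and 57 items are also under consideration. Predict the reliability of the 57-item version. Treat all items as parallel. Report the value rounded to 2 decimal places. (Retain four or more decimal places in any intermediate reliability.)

The 42-item form is not needed; work directly from the 33-item form with n = 57/33 = 1.7273.
r_{57} = n·r / (1 + (n − 1)·r) = 0.7427 / 1.3127 ≈ 0.5658

0.57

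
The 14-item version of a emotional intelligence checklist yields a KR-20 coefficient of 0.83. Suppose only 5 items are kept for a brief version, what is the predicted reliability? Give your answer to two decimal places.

0.64

n = 5/14 = 0.3571
Spearman-Brown: r_new = n·r / (1 + (n − 1)·r)
r_new = 0.3571·0.83 / [1 + (0.3571 − 1)·0.83]
     = 0.2964 / 0.4664 = 0.6355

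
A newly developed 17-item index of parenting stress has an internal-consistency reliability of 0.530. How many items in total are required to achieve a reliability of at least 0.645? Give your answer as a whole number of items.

28

Invert Spearman-Brown to solve for n:
n = r_target (1 − r_old) / [ r_old (1 − r_target) ]
n = 0.645 × (1 − 0.530) / [ 0.530 × (1 − 0.645) ]
n = 0.303150 / 0.188150 ≈ 1.6112
Items needed = n × 17 = 1.6112 × 17 ≈ 27.39 → round up to 28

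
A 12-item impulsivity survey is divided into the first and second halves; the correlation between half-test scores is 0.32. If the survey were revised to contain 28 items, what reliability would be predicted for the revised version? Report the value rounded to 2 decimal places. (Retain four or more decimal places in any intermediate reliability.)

0.69

Full-test reliability from the split-half r: r_full = 2(0.32)/(1 + 0.32) = 0.4848
Length factor from 12 to 28 items: n = 28/12 = 2.3333
r_new = n·r_full / (1 + (n − 1)·r_full) = 1.1312 / 1.6464 ≈ 0.6871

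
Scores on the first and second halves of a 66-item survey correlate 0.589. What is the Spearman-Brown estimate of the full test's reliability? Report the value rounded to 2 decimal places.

0.74

The full test is twice the length of either half (n = 2).
r_full = 2(0.589) / (1 + 0.589)
r_full = 1.1780 / 1.5890 ≈ 0.7413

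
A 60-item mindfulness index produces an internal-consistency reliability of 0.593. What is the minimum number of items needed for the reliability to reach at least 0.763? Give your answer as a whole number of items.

133

Rearranging the Spearman-Brown formula for n,
n = r*(1 − r) / [ r (1 − r*) ]
n = 0.763(1 − 0.593) / [0.593(1 − 0.763)]
  = 0.310541 / 0.140541 = 2.2096
Items needed = n × 60 = 2.2096 × 60 ≈ 132.58 → round up to 133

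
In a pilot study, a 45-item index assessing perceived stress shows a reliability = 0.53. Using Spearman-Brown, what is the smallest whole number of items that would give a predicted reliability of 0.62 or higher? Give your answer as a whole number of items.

Spearman-Brown solved for the length factor n:
n = r_target (1 − r_old) / [ r_old (1 − r_target) ]
n = [0.62 × 0.47] / [0.53 × 0.38]
  = 0.2914 / 0.2014 = 1.4469
Items needed = n × 45 = 1.4469 × 45 ≈ 65.11 → round up to 66

66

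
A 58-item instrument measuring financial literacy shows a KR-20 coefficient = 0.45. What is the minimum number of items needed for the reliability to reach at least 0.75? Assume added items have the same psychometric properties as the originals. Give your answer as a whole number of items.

213

Rearranging the Spearman-Brown formula for n,
n = r*(1 − r) / [ r (1 − r*) ]
n = 0.75 × (1 − 0.45) / [ 0.45 × (1 − 0.75) ]
n = 0.4125 / 0.1125 ≈ 3.6667
So the test needs 3.6667 × 58 ≈ 212.67 items; rounding up, 213.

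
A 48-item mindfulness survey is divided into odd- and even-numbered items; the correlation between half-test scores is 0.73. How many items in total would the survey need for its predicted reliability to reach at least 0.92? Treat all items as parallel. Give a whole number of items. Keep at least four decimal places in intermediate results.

103

r_full = 2(0.73)/(1 + 0.73) = 0.8439
Solve Spearman-Brown for n: n = 0.92(1 − 0.8439) / [0.8439(1 − 0.92)] = 2.1272
Items = 2.1272 × 48 ≈ 102.11 → 103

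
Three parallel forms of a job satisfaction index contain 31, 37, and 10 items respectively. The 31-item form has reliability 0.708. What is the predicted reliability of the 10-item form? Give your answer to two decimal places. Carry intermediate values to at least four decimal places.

The 37-item form is not needed; work directly from the 31-item form with n = 10/31 = 0.3226.
r_{10} = n·r / (1 + (n − 1)·r) = 0.2284 / 0.5204 ≈ 0.4389

0.44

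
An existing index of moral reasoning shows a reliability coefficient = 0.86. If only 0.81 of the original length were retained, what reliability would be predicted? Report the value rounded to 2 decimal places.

0.83

Spearman-Brown: r_new = n·r / (1 + (n − 1)·r)
r_new = (0.81 × 0.86) / (1 + (0.81 − 1) × 0.86)
r_new = 0.6966 / 0.8366 ≈ 0.8327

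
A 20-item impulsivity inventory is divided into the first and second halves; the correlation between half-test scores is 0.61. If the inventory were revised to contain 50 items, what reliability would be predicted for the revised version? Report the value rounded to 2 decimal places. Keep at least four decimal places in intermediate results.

0.89

Spearman-Brown correction (n = 2): r_full = 2·0.61/(1 + 0.61) = 0.7578
Then adjust to 50 items: n = 50/20 = 2.5000
r_new = n·r_full / (1 + (n − 1)·r_full) = 1.8945 / 2.1367 ≈ 0.8866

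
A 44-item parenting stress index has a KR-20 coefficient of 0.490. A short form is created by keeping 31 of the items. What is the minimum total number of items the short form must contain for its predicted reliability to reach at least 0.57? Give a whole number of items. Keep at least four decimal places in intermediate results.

61

Short-form reliability: n = 31/44 = 0.7045; r_31 = n·r/(1+(n−1)r) ≈ 0.4037
Length factor from the short form to reach 0.57: n' = 0.57(1 − 0.4037) / [0.4037(1 − 0.57)] ≈ 1.9580
Total items = 1.9580 × 31 = 60.70, rounded up to 61.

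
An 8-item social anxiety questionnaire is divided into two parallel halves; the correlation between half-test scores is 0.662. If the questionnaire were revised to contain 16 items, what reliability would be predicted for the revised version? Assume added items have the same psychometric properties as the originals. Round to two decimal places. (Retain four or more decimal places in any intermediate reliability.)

Full-test reliability from the split-half r: r_full = 2(0.662)/(1 + 0.662) = 0.7966
Length factor from 8 to 16 items: n = 16/8 = 2.0000
r_new = n·r_full / (1 + (n − 1)·r_full) = 1.5932 / 1.7966 ≈ 0.8868

0.89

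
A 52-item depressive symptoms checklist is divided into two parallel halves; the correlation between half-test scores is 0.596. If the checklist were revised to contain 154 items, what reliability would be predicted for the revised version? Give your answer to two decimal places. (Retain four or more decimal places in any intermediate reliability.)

First correct the split-half correlation to full-test reliability: r_full = 2 × 0.596 / (1 + 0.596) ≈ 0.7469
Length factor from 52 to 154 items: n = 154/52 = 2.9615
r_new = n·r_full / (1 + (n − 1)·r_full) = 2.2119 / 2.4650 ≈ 0.8973

0.90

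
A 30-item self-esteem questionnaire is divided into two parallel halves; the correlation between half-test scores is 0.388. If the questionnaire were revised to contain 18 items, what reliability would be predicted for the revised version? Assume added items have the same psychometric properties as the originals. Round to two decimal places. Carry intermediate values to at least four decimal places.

0.43

Full-test reliability from the split-half r: r_full = 2(0.388)/(1 + 0.388) = 0.5591
Then adjust to 18 items: n = 18/30 = 0.6000
r_new = n·r_full / (1 + (n − 1)·r_full) = 0.3355 / 0.7764 ≈ 0.4321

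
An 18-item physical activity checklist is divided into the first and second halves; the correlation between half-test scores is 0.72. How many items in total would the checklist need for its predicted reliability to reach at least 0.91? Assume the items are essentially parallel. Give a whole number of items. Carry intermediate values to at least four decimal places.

Corrected full-test reliability: r_full = 2 × 0.72 / (1 + 0.72) ≈ 0.8372
n = r_tgt(1 − r_full) / [r_full(1 − r_tgt)] = 0.91 × 0.1628 / (0.8372 × 0.09) ≈ 1.9662
Required items = 1.9662 × 18 = 35.39, so 36 items.

36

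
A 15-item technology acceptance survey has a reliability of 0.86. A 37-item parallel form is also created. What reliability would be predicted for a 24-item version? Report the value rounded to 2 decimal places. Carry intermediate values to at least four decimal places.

0.91

Only the ratio of lengths matters: n = 24/15 = 1.6000
r_{24} = n·r / (1 + (n − 1)·r) = 1.3760 / 1.5160 ≈ 0.9077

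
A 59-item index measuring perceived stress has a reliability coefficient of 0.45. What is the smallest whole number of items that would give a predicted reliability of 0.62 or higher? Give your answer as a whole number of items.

Spearman-Brown solved for the length factor n:
n = r*(1 − r) / [ r (1 − r*) ]
n = 0.62 × (1 − 0.45) / [ 0.45 × (1 − 0.62) ]
  = 0.3410 / 0.1710 = 1.9942
So the test needs 1.9942 × 59 ≈ 117.66 items; rounding up, 118.

118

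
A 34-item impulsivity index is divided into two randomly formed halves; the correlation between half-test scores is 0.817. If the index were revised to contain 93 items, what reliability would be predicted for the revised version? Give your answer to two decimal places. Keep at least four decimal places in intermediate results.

Full-test reliability from the split-half r: r_full = 2(0.817)/(1 + 0.817) = 0.8993
Then adjust to 93 items: n = 93/34 = 2.7353
r_new = n·r_full / (1 + (n − 1)·r_full) = 2.4599 / 2.5606 ≈ 0.9607

0.96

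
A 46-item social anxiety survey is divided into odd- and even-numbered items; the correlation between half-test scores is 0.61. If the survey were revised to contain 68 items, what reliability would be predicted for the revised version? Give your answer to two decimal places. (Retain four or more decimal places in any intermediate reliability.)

0.82

First correct the split-half correlation to full-test reliability: r_full = 2 × 0.61 / (1 + 0.61) ≈ 0.7578
Then adjust to 68 items: n = 68/46 = 1.4783
r_new = n·r_full / (1 + (n − 1)·r_full) = 1.1203 / 1.3625 ≈ 0.8222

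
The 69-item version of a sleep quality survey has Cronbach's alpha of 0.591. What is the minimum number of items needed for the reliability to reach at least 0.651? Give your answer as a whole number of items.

90

Invert Spearman-Brown to solve for n:
n = r_target (1 − r_old) / [ r_old (1 − r_target) ]
n = 0.651 × (1 − 0.591) / [ 0.591 × (1 − 0.651) ]
n = 0.266259 / 0.206259 ≈ 1.2909
1.2909 × 69 = 89.07 → 90 items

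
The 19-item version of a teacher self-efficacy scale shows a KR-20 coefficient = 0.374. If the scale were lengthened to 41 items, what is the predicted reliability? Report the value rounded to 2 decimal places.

The new length is 41/19 = 2.1579 times the old.
r_new = (2.1579 × 0.374) / (1 + (2.1579 − 1) × 0.374)
     = 0.8071 / 1.4331 = 0.5632

0.56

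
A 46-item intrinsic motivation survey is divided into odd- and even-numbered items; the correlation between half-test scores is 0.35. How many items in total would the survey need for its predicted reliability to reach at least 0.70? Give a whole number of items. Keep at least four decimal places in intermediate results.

100

r_full = 2(0.35)/(1 + 0.35) = 0.5185
n = r_tgt(1 − r_full) / [r_full(1 − r_tgt)] = 0.70 × 0.4815 / (0.5185 × 0.30) ≈ 2.1668
Items = 2.1668 × 46 ≈ 99.67 → 100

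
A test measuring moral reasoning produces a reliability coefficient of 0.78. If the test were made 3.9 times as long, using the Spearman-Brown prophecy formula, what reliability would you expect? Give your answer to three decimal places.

0.933

r_new = 3.9·0.78 / [1 + (3.9 − 1)·0.78]
     = 3.0420 / 3.2620 = 0.9326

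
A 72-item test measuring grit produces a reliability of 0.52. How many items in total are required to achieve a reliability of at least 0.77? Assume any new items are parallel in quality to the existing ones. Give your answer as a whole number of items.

223

Invert Spearman-Brown to solve for n:
n = r_target (1 − r_old) / [ r_old (1 − r_target) ]
n = [0.77 × 0.48] / [0.52 × 0.23]
n = 0.3696 / 0.1196 ≈ 3.0903
So the test needs 3.0903 × 72 ≈ 222.50 items; rounding up, 223.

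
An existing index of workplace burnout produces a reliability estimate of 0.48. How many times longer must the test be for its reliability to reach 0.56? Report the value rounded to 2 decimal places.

1.38

n = 0.56(1 − 0.48) / [0.48(1 − 0.56)]
n = 0.2912 / 0.2112 ≈ 1.3788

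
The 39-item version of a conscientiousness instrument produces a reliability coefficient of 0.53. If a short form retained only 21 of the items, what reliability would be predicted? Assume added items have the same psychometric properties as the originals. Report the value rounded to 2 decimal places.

n = 21/39 = 0.5385
r_new = (0.5385 × 0.53) / (1 + (0.5385 − 1) × 0.53)
     = 0.2854 / 0.7554 = 0.3778

0.38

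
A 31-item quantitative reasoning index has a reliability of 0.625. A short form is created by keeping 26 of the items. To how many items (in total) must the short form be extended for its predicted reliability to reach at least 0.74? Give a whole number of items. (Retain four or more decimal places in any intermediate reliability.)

First, r for the 26-item form: n = 26/31 = 0.8387, so r_26 = 0.8387·0.625/(1 + (0.8387 − 1)·0.625) = 0.5830
Length factor from the short form to reach 0.74: n' = 0.74(1 − 0.5830) / [0.5830(1 − 0.74)] ≈ 2.0358
Total items = 2.0358 × 26 = 52.93, rounded up to 53.

53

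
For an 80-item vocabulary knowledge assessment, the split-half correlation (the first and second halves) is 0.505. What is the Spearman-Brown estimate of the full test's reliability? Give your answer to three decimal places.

0.671

The full test is twice the length of either half (n = 2).
r_full = 2r_hh / (1 + r_hh) = 2 × 0.505 / (1 + 0.505)
       = 1.0100 / 1.5050 = 0.6711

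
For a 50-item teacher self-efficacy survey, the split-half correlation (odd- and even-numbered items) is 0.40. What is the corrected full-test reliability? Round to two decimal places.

Apply the Spearman-Brown correction with n = 2:
r_full = 2(0.40) / (1 + 0.40)
r_full = 0.8000 / 1.4000 ≈ 0.5714

0.57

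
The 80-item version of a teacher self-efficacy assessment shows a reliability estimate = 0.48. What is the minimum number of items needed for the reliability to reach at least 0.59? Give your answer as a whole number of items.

125

Invert Spearman-Brown to solve for n:
n = r_target (1 − r_old) / [ r_old (1 − r_target) ]
n = 0.59 × (1 − 0.48) / [ 0.48 × (1 − 0.59) ]
n = 0.3068 / 0.1968 ≈ 1.5589
So the test needs 1.5589 × 80 ≈ 124.71 items; rounding up, 125.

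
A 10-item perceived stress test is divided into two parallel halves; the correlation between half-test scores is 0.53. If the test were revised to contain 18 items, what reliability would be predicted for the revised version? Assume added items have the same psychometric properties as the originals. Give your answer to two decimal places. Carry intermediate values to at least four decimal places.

Full-test reliability from the split-half r: r_full = 2(0.53)/(1 + 0.53) = 0.6928
Length factor from 10 to 18 items: n = 18/10 = 1.8000
r_new = n·r_full / (1 + (n − 1)·r_full) = 1.2470 / 1.5542 ≈ 0.8023

0.80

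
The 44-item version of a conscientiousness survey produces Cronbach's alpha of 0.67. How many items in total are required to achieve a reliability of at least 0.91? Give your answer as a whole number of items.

Invert Spearman-Brown to solve for n:
n = r*(1 − r) / [ r (1 − r*) ]
n = 0.91(1 − 0.67) / [0.67(1 − 0.91)]
  = 0.3003 / 0.0603 = 4.9801
4.9801 × 44 = 219.12 → 220 items

220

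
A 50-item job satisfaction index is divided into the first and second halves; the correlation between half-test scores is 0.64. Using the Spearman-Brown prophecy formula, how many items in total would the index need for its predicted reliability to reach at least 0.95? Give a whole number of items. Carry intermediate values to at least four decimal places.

268

Corrected full-test reliability: r_full = 2 × 0.64 / (1 + 0.64) ≈ 0.7805
n = r_tgt(1 − r_full) / [r_full(1 − r_tgt)] = 0.95 × 0.2195 / (0.7805 × 0.05) ≈ 5.3434
Items = 5.3434 × 50 ≈ 267.17 → 268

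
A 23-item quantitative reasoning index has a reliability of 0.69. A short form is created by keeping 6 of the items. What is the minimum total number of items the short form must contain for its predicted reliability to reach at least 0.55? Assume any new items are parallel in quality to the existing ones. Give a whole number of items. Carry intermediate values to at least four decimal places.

Short-form reliability: n = 6/23 = 0.2609; r_6 = n·r/(1+(n−1)r) ≈ 0.3674
Then solve for n' with r_old = 0.3674, r_target = 0.55: n' = 0.55(1 − 0.3674)/[0.3674(1 − 0.55)] = 2.1045
Items = 2.1045 × 6 ≈ 12.63 → 13

13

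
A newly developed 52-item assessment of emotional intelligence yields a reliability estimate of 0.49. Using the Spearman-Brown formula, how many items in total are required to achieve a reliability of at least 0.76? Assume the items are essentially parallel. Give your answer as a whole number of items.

Invert Spearman-Brown to solve for n:
n = r*(1 − r) / [ r (1 − r*) ]
n = 0.76 × (1 − 0.49) / [ 0.49 × (1 − 0.76) ]
  = 0.3876 / 0.1176 = 3.2959
3.2959 × 52 = 171.39 → 172 items

172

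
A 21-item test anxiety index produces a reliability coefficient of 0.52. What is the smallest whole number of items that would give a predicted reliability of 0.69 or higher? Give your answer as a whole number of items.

44

Spearman-Brown solved for the length factor n:
n = r_target (1 − r_old) / [ r_old (1 − r_target) ]
n = 0.69(1 − 0.52) / [0.52(1 − 0.69)]
n = 0.3312 / 0.1612 ≈ 2.0546
Items needed = n × 21 = 2.0546 × 21 ≈ 43.15 → round up to 44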